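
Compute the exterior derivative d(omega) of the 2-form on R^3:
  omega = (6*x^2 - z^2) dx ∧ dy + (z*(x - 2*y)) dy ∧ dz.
d(omega) = (-z) dx ∧ dy ∧ dz

For a 2-form omega = sum_{i<j} g_{ij} dx_i ∧ dx_j, the exterior derivative is
  d(omega) = sum_{i<j} d(g_{ij}) ∧ dx_i ∧ dx_j = sum_{i<j, k} (∂g_{ij}/∂x_k) dx_k ∧ dx_i ∧ dx_j.
Expand each term, using dx_k ∧ dx_i ∧ dx_j = sgn(permutation) dx_{(a)} ∧ dx_{(b)} ∧ dx_{(c)} with (a < b < c) sorted:
  d(6*x^2 - z^2) includes (∂/∂z)(6*x^2 - z^2) dz = (-2*z) dz, which multiplied by dx ∧ dy gives (-2*z) dx ∧ dy ∧ dz
  d(z*(x - 2*y)) includes (∂/∂x)(z*(x - 2*y)) dx = (z) dx, which multiplied by dy ∧ dz gives (z) dx ∧ dy ∧ dz
Collecting like 3-forms: d(omega) = (-z) dx ∧ dy ∧ dz.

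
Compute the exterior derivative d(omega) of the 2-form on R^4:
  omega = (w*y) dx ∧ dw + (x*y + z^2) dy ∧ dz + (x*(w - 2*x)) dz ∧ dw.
d(omega) = (-w) dx ∧ dy ∧ dw + (y) dx ∧ dy ∧ dz + (w - 4*x) dx ∧ dz ∧ dw

For a 2-form omega = sum_{i<j} g_{ij} dx_i ∧ dx_j, the exterior derivative is
  d(omega) = sum_{i<j} d(g_{ij}) ∧ dx_i ∧ dx_j = sum_{i<j, k} (∂g_{ij}/∂x_k) dx_k ∧ dx_i ∧ dx_j.
Expand each term, using dx_k ∧ dx_i ∧ dx_j = sgn(permutation) dx_{(a)} ∧ dx_{(b)} ∧ dx_{(c)} with (a < b < c) sorted:
  d(w*y) includes (∂/∂y)(w*y) dy = (w) dy, which multiplied by dx ∧ dw gives (-w) dx ∧ dy ∧ dw
  d(x*y + z^2) includes (∂/∂x)(x*y + z^2) dx = (y) dx, which multiplied by dy ∧ dz gives (y) dx ∧ dy ∧ dz
  d(x*(w - 2*x)) includes (∂/∂x)(x*(w - 2*x)) dx = (w - 4*x) dx, which multiplied by dz ∧ dw gives (w - 4*x) dx ∧ dz ∧ dw
Collecting like 3-forms: d(omega) = (-w) dx ∧ dy ∧ dw + (y) dx ∧ dy ∧ dz + (w - 4*x) dx ∧ dz ∧ dw.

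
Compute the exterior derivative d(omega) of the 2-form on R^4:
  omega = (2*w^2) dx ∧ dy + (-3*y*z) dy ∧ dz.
d(omega) = (4*w) dx ∧ dy ∧ dw

For a 2-form omega = sum_{i<j} g_{ij} dx_i ∧ dx_j, the exterior derivative is
  d(omega) = sum_{i<j} d(g_{ij}) ∧ dx_i ∧ dx_j = sum_{i<j, k} (∂g_{ij}/∂x_k) dx_k ∧ dx_i ∧ dx_j.
Expand each term, using dx_k ∧ dx_i ∧ dx_j = sgn(permutation) dx_{(a)} ∧ dx_{(b)} ∧ dx_{(c)} with (a < b < c) sorted:
  d(2*w^2) includes (∂/∂w)(2*w^2) dw = (4*w) dw, which multiplied by dx ∧ dy gives (4*w) dx ∧ dy ∧ dw
Collecting like 3-forms: d(omega) = (4*w) dx ∧ dy ∧ dw.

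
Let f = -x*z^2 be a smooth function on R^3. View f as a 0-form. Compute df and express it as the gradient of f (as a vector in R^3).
df = (-z^2) dx + (0) dy + (-2*x*z) dz; grad f = (-z^2, 0, -2*x*z)

For a 0-form f, d f = (∂f/∂x) dx + (∂f/∂y) dy + (∂f/∂z) dz. The components of the vector representation are exactly the entries of grad f in Cartesian coordinates:
  ∂f/∂x = -z^2
  ∂f/∂y = 0
  ∂f/∂z = -2*x*z.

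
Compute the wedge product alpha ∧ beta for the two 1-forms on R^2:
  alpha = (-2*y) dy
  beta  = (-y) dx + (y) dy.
alpha ∧ beta = (-2*y^2) dx ∧ dy

Distribute the wedge, using dx_i ∧ dx_j = -dx_j ∧ dx_i and dx_i ∧ dx_i = 0. For each pair (i, j) with i < j, the coefficient of dx_i ∧ dx_j in alpha ∧ beta is (alpha_i * beta_j - alpha_j * beta_i). Collecting: alpha ∧ beta = (-2*y^2) dx ∧ dy.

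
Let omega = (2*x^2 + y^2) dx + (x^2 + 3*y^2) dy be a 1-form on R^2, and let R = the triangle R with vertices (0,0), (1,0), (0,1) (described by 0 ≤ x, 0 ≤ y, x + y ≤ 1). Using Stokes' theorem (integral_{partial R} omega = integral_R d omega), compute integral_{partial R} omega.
integral_(partial R) omega = 0

Stokes: integral_partial_R omega = integral_R d omega with d omega = (∂Q/∂x - ∂P/∂y) dx ∧ dy.
  ∂Q/∂x = 2*x
  ∂P/∂y = 2*y
  integrand = ∂Q/∂x - ∂P/∂y = 2*x - 2*y.
Integrating over R: integral_0^1 integral_0^{1-x} (2*x - 2*y) dy dx = 0.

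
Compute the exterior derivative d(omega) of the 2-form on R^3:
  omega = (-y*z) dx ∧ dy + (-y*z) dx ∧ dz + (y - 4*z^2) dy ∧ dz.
d(omega) = (-y + z) dx ∧ dy ∧ dz

For a 2-form omega = sum_{i<j} g_{ij} dx_i ∧ dx_j, the exterior derivative is
  d(omega) = sum_{i<j} d(g_{ij}) ∧ dx_i ∧ dx_j = sum_{i<j, k} (∂g_{ij}/∂x_k) dx_k ∧ dx_i ∧ dx_j.
Expand each term, using dx_k ∧ dx_i ∧ dx_j = sgn(permutation) dx_{(a)} ∧ dx_{(b)} ∧ dx_{(c)} with (a < b < c) sorted:
  d(-y*z) includes (∂/∂z)(-y*z) dz = (-y) dz, which multiplied by dx ∧ dy gives (-y) dx ∧ dy ∧ dz
  d(-y*z) includes (∂/∂y)(-y*z) dy = (-z) dy, which multiplied by dx ∧ dz gives (z) dx ∧ dy ∧ dz
Collecting like 3-forms: d(omega) = (-y + z) dx ∧ dy ∧ dz.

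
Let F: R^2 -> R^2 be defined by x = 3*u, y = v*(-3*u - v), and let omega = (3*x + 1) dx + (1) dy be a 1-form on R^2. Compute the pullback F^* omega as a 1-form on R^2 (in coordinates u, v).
F^* omega = (27*u - 3*v + 3) du + (-3*u - 2*v) dv

Using F^*(f dg) = (f ∘ F) d(g ∘ F), substitute each coordinate x_i by F_i(u, v) in f_i, and replace dx_i by d F_i = (∂F_i/∂u) du + (∂F_i/∂v) dv.
  For the x component: f_1(F) = 9*u + 1; d F_1 = (3) du + (0) dv
  For the y component: f_2(F) = 1; d F_2 = (-3*v) du + (-3*u - 2*v) dv
Combining and collecting du, dv coefficients:
  coeff of du: 27*u - 3*v + 3
  coeff of dv: -3*u - 2*v
F^* omega = (27*u - 3*v + 3) du + (-3*u - 2*v) dv.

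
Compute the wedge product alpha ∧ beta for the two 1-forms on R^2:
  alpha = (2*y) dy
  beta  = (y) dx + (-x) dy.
alpha ∧ beta = (-2*y^2) dx ∧ dy

Distribute the wedge, using dx_i ∧ dx_j = -dx_j ∧ dx_i and dx_i ∧ dx_i = 0. For each pair (i, j) with i < j, the coefficient of dx_i ∧ dx_j in alpha ∧ beta is (alpha_i * beta_j - alpha_j * beta_i). Collecting: alpha ∧ beta = (-2*y^2) dx ∧ dy.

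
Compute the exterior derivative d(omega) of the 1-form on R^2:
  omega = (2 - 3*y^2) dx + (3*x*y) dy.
d(omega) = (9*y) dx ∧ dy

For a 1-form omega = sum_i f_i dx_i, the exterior derivative is
  d(omega) = sum_{i < j} (∂f_j/∂x_i - ∂f_i/∂x_j) dx_i ∧ dx_j.
  coefficient of dx ∧ dy: ∂f_2/∂x - ∂f_1/∂y = ∂(3*x*y)/∂x - ∂(2 - 3*y^2)/∂y = 9*y
Assembling: d(omega) = (9*y) dx ∧ dy.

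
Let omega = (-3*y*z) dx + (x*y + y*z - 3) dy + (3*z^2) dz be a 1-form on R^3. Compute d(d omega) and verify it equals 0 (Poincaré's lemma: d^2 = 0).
d(d omega) = 0

Step 1: d omega = sum_{i<j} (∂f_j/∂x_i - ∂f_i/∂x_j) dx_i ∧ dx_j:
  coeff of dx ∧ dy: y + 3*z
  coeff of dx ∧ dz: 3*y
  coeff of dy ∧ dz: -y
Step 2: Apply d again to each 2-form coefficient. The only possible 3-form in R^3 is dx ∧ dy ∧ dz, with coefficient
  ∂(coeff of dy∧dz)/∂x - ∂(coeff of dx∧dz)/∂y + ∂(coeff of dx∧dy)/∂z
  = ∂/∂x (-y) - ∂/∂y (3*y) + ∂/∂z (y + 3*z).
Each of these terms simplifies to sums of mixed partials that cancel in pairs. The result is 0 (by equality of mixed partials for smooth functions — Schwarz / Clairaut).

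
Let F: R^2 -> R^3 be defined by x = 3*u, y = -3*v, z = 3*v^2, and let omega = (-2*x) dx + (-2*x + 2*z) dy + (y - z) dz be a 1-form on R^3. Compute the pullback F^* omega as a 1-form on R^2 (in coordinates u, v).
F^* omega = (-18*u) du + (18*u - 18*v^3 - 36*v^2) dv

Using F^*(f dg) = (f ∘ F) d(g ∘ F), substitute each coordinate x_i by F_i(u, v) in f_i, and replace dx_i by d F_i = (∂F_i/∂u) du + (∂F_i/∂v) dv.
  For the x component: f_1(F) = -6*u; d F_1 = (3) du + (0) dv
  For the y component: f_2(F) = -6*u + 6*v^2; d F_2 = (0) du + (-3) dv
  For the z component: f_3(F) = 3*v*(-v - 1); d F_3 = (0) du + (6*v) dv
Combining and collecting du, dv coefficients:
  coeff of du: -18*u
  coeff of dv: 18*u - 18*v^3 - 36*v^2
F^* omega = (-18*u) du + (18*u - 18*v^3 - 36*v^2) dv.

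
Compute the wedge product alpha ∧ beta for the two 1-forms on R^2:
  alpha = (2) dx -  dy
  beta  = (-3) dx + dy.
alpha ∧ beta = (-1) dx ∧ dy

Distribute the wedge, using dx_i ∧ dx_j = -dx_j ∧ dx_i and dx_i ∧ dx_i = 0. For each pair (i, j) with i < j, the coefficient of dx_i ∧ dx_j in alpha ∧ beta is (alpha_i * beta_j - alpha_j * beta_i). Collecting: alpha ∧ beta = (-1) dx ∧ dy.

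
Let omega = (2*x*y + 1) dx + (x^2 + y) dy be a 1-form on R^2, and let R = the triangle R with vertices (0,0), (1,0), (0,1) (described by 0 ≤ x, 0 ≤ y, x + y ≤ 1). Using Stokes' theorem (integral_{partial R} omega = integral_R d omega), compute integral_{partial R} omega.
integral_(partial R) omega = 0

Stokes: integral_partial_R omega = integral_R d omega with d omega = (∂Q/∂x - ∂P/∂y) dx ∧ dy.
  ∂Q/∂x = 2*x
  ∂P/∂y = 2*x
  integrand = ∂Q/∂x - ∂P/∂y = 0.
Integrating over R: integral_0^1 integral_0^{1-x} (0) dy dx = 0.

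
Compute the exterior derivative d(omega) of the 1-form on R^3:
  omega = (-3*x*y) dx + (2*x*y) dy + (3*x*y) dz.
d(omega) = (3*x + 2*y) dx ∧ dy + (3*y) dx ∧ dz + (3*x) dy ∧ dz

For a 1-form omega = sum_i f_i dx_i, the exterior derivative is
  d(omega) = sum_{i < j} (∂f_j/∂x_i - ∂f_i/∂x_j) dx_i ∧ dx_j.
  coefficient of dx ∧ dy: ∂f_2/∂x - ∂f_1/∂y = ∂(2*x*y)/∂x - ∂(-3*x*y)/∂y = 3*x + 2*y
  coefficient of dx ∧ dz: ∂f_3/∂x - ∂f_1/∂z = ∂(3*x*y)/∂x - ∂(-3*x*y)/∂z = 3*y
  coefficient of dy ∧ dz: ∂f_3/∂y - ∂f_2/∂z = ∂(3*x*y)/∂y - ∂(2*x*y)/∂z = 3*x
Assembling: d(omega) = (3*x + 2*y) dx ∧ dy + (3*y) dx ∧ dz + (3*x) dy ∧ dz.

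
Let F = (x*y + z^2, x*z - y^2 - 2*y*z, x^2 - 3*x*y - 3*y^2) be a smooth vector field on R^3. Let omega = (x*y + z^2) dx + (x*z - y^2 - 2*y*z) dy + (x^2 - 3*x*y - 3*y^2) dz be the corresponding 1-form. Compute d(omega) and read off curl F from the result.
d(omega) = (-4*x - 4*y) dy ∧ dz + (-2*x + 3*y + 2*z) dz ∧ dx + (-x + z) dx ∧ dy; curl F = (-4*x - 4*y, -2*x + 3*y + 2*z, -x + z)

d omega = sum_{i<j} (∂f_j/∂x_i - ∂f_i/∂x_j) dx_i ∧ dx_j. Under the identification (dy ∧ dz, dz ∧ dx, dx ∧ dy) ↔ (e_x, e_y, e_z), the coefficients are exactly the components of curl F. Compute:
  ∂R/∂y - ∂Q/∂z = (-3*x - 6*y) - (x - 2*y) = -4*x - 4*y
  ∂P/∂z - ∂R/∂x = (2*z) - (2*x - 3*y) = -2*x + 3*y + 2*z
  ∂Q/∂x - ∂P/∂y = (z) - (x) = -x + z.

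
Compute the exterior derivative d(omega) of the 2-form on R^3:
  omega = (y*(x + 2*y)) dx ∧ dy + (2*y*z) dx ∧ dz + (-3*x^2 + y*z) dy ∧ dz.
d(omega) = (-6*x - 2*z) dx ∧ dy ∧ dz

For a 2-form omega = sum_{i<j} g_{ij} dx_i ∧ dx_j, the exterior derivative is
  d(omega) = sum_{i<j} d(g_{ij}) ∧ dx_i ∧ dx_j = sum_{i<j, k} (∂g_{ij}/∂x_k) dx_k ∧ dx_i ∧ dx_j.
Expand each term, using dx_k ∧ dx_i ∧ dx_j = sgn(permutation) dx_{(a)} ∧ dx_{(b)} ∧ dx_{(c)} with (a < b < c) sorted:
  d(2*y*z) includes (∂/∂y)(2*y*z) dy = (2*z) dy, which multiplied by dx ∧ dz gives (-2*z) dx ∧ dy ∧ dz
  d(-3*x^2 + y*z) includes (∂/∂x)(-3*x^2 + y*z) dx = (-6*x) dx, which multiplied by dy ∧ dz gives (-6*x) dx ∧ dy ∧ dz
Collecting like 3-forms: d(omega) = (-6*x - 2*z) dx ∧ dy ∧ dz.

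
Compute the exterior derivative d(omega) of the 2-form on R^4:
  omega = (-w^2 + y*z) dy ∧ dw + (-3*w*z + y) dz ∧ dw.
d(omega) = (1 - y) dy ∧ dz ∧ dw

For a 2-form omega = sum_{i<j} g_{ij} dx_i ∧ dx_j, the exterior derivative is
  d(omega) = sum_{i<j} d(g_{ij}) ∧ dx_i ∧ dx_j = sum_{i<j, k} (∂g_{ij}/∂x_k) dx_k ∧ dx_i ∧ dx_j.
Expand each term, using dx_k ∧ dx_i ∧ dx_j = sgn(permutation) dx_{(a)} ∧ dx_{(b)} ∧ dx_{(c)} with (a < b < c) sorted:
  d(-w^2 + y*z) includes (∂/∂z)(-w^2 + y*z) dz = (y) dz, which multiplied by dy ∧ dw gives (-y) dy ∧ dz ∧ dw
  d(-3*w*z + y) includes (∂/∂y)(-3*w*z + y) dy = (1) dy, which multiplied by dz ∧ dw gives (1) dy ∧ dz ∧ dw
Collecting like 3-forms: d(omega) = (1 - y) dy ∧ dz ∧ dw.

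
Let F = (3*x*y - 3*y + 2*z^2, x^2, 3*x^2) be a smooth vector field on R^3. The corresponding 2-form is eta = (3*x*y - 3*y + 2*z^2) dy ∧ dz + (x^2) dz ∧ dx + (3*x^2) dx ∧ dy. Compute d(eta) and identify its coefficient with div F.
d(eta) = (3*y) dx ∧ dy ∧ dz; div F = 3*y

For a 2-form in R^3 of the form above, applying d gives a 3-form with coefficient ∂P/∂x + ∂Q/∂y + ∂R/∂z:
  ∂P/∂x = 3*y
  ∂Q/∂y = 0
  ∂R/∂z = 0
Sum = 3*y, which is exactly div F.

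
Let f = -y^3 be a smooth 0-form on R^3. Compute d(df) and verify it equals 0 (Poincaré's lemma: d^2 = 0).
d(df) = 0

Step 1: df = sum_i (∂f/∂x_i) dx_i = (0) dx + (-3*y^2) dy + (0) dz.
Step 2: Apply d again. Using the 1-form formula, the coefficient of dx ∧ dy in d(df) is ∂^2 f/∂x ∂y - ∂^2 f/∂y ∂x = (0) - (0) = 0 (equality of mixed partials for smooth f).
Similarly for dx ∧ dz and dy ∧ dz — all coefficients vanish. So d(df) = 0.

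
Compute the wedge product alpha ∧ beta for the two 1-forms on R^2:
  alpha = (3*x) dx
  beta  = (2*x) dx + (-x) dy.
alpha ∧ beta = (-3*x^2) dx ∧ dy

Distribute the wedge, using dx_i ∧ dx_j = -dx_j ∧ dx_i and dx_i ∧ dx_i = 0. For each pair (i, j) with i < j, the coefficient of dx_i ∧ dx_j in alpha ∧ beta is (alpha_i * beta_j - alpha_j * beta_i). Collecting: alpha ∧ beta = (-3*x^2) dx ∧ dy.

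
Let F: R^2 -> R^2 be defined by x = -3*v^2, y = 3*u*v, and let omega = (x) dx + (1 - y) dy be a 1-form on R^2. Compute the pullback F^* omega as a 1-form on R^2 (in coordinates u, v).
F^* omega = (3*v*(-3*u*v + 1)) du + (-9*u^2*v + 3*u + 18*v^3) dv

Using F^*(f dg) = (f ∘ F) d(g ∘ F), substitute each coordinate x_i by F_i(u, v) in f_i, and replace dx_i by d F_i = (∂F_i/∂u) du + (∂F_i/∂v) dv.
  For the x component: f_1(F) = -3*v^2; d F_1 = (0) du + (-6*v) dv
  For the y component: f_2(F) = -3*u*v + 1; d F_2 = (3*v) du + (3*u) dv
Combining and collecting du, dv coefficients:
  coeff of du: 3*v*(-3*u*v + 1)
  coeff of dv: -9*u^2*v + 3*u + 18*v^3
F^* omega = (3*v*(-3*u*v + 1)) du + (-9*u^2*v + 3*u + 18*v^3) dv.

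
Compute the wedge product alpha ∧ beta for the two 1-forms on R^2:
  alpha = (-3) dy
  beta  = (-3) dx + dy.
alpha ∧ beta = (-9) dx ∧ dy

Distribute the wedge, using dx_i ∧ dx_j = -dx_j ∧ dx_i and dx_i ∧ dx_i = 0. For each pair (i, j) with i < j, the coefficient of dx_i ∧ dx_j in alpha ∧ beta is (alpha_i * beta_j - alpha_j * beta_i). Collecting: alpha ∧ beta = (-9) dx ∧ dy.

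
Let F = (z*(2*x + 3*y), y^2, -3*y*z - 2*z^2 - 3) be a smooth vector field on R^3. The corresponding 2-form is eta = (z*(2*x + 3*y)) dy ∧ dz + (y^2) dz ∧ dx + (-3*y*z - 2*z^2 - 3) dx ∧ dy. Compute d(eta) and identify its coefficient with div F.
d(eta) = (-y - 2*z) dx ∧ dy ∧ dz; div F = -y - 2*z

For a 2-form in R^3 of the form above, applying d gives a 3-form with coefficient ∂P/∂x + ∂Q/∂y + ∂R/∂z:
  ∂P/∂x = 2*z
  ∂Q/∂y = 2*y
  ∂R/∂z = -3*y - 4*z
Sum = -y - 2*z, which is exactly div F.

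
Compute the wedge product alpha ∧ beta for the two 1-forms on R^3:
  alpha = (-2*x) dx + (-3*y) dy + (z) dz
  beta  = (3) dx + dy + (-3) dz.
alpha ∧ beta = (-2*x + 9*y) dx ∧ dy + (6*x - 3*z) dx ∧ dz + (9*y - z) dy ∧ dz

Distribute the wedge, using dx_i ∧ dx_j = -dx_j ∧ dx_i and dx_i ∧ dx_i = 0. For each pair (i, j) with i < j, the coefficient of dx_i ∧ dx_j in alpha ∧ beta is (alpha_i * beta_j - alpha_j * beta_i). Collecting: alpha ∧ beta = (-2*x + 9*y) dx ∧ dy + (6*x - 3*z) dx ∧ dz + (9*y - z) dy ∧ dz.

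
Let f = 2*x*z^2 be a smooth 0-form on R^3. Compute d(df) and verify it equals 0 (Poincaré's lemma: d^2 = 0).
d(df) = 0

Step 1: df = sum_i (∂f/∂x_i) dx_i = (2*z^2) dx + (0) dy + (4*x*z) dz.
Step 2: Apply d again. Using the 1-form formula, the coefficient of dx ∧ dy in d(df) is ∂^2 f/∂x ∂y - ∂^2 f/∂y ∂x = (0) - (0) = 0 (equality of mixed partials for smooth f).
Similarly for dx ∧ dz and dy ∧ dz — all coefficients vanish. So d(df) = 0.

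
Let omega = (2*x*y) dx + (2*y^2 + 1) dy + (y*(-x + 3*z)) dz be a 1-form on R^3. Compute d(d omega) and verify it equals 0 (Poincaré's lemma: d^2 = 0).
d(d omega) = 0

Step 1: d omega = sum_{i<j} (∂f_j/∂x_i - ∂f_i/∂x_j) dx_i ∧ dx_j:
  coeff of dx ∧ dy: -2*x
  coeff of dx ∧ dz: -y
  coeff of dy ∧ dz: -x + 3*z
Step 2: Apply d again to each 2-form coefficient. The only possible 3-form in R^3 is dx ∧ dy ∧ dz, with coefficient
  ∂(coeff of dy∧dz)/∂x - ∂(coeff of dx∧dz)/∂y + ∂(coeff of dx∧dy)/∂z
  = ∂/∂x (-x + 3*z) - ∂/∂y (-y) + ∂/∂z (-2*x).
Each of these terms simplifies to sums of mixed partials that cancel in pairs. The result is 0 (by equality of mixed partials for smooth functions — Schwarz / Clairaut).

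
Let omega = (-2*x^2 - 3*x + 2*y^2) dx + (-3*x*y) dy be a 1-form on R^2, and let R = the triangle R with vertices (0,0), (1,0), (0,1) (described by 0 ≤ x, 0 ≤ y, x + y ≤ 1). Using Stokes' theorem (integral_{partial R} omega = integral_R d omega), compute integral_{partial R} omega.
integral_(partial R) omega = -7/6

Stokes: integral_partial_R omega = integral_R d omega with d omega = (∂Q/∂x - ∂P/∂y) dx ∧ dy.
  ∂Q/∂x = -3*y
  ∂P/∂y = 4*y
  integrand = ∂Q/∂x - ∂P/∂y = -7*y.
Integrating over R: integral_0^1 integral_0^{1-x} (-7*y) dy dx = -7/6.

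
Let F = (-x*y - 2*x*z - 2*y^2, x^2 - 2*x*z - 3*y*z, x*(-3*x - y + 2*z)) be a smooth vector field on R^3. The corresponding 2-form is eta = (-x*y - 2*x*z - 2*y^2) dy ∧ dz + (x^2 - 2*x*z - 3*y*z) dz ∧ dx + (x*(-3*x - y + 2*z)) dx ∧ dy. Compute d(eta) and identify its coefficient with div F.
d(eta) = (2*x - y - 5*z) dx ∧ dy ∧ dz; div F = 2*x - y - 5*z

For a 2-form in R^3 of the form above, applying d gives a 3-form with coefficient ∂P/∂x + ∂Q/∂y + ∂R/∂z:
  ∂P/∂x = -y - 2*z
  ∂Q/∂y = -3*z
  ∂R/∂z = 2*x
Sum = 2*x - y - 5*z, which is exactly div F.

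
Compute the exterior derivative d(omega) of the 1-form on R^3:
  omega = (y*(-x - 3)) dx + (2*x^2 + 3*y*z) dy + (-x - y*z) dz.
d(omega) = (5*x + 3) dx ∧ dy + (-1) dx ∧ dz + (-3*y - z) dy ∧ dz

For a 1-form omega = sum_i f_i dx_i, the exterior derivative is
  d(omega) = sum_{i < j} (∂f_j/∂x_i - ∂f_i/∂x_j) dx_i ∧ dx_j.
  coefficient of dx ∧ dy: ∂f_2/∂x - ∂f_1/∂y = ∂(2*x^2 + 3*y*z)/∂x - ∂(y*(-x - 3))/∂y = 5*x + 3
  coefficient of dx ∧ dz: ∂f_3/∂x - ∂f_1/∂z = ∂(-x - y*z)/∂x - ∂(y*(-x - 3))/∂z = -1
  coefficient of dy ∧ dz: ∂f_3/∂y - ∂f_2/∂z = ∂(-x - y*z)/∂y - ∂(2*x^2 + 3*y*z)/∂z = -3*y - z
Assembling: d(omega) = (5*x + 3) dx ∧ dy + (-1) dx ∧ dz + (-3*y - z) dy ∧ dz.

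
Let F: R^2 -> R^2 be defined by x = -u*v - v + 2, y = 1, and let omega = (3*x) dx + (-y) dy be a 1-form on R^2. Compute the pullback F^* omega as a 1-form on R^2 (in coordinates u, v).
F^* omega = (3*v*(u*v + v - 2)) du + (3*u^2*v + 6*u*v - 6*u + 3*v - 6) dv

Using F^*(f dg) = (f ∘ F) d(g ∘ F), substitute each coordinate x_i by F_i(u, v) in f_i, and replace dx_i by d F_i = (∂F_i/∂u) du + (∂F_i/∂v) dv.
  For the x component: f_1(F) = -3*u*v - 3*v + 6; d F_1 = (-v) du + (-u - 1) dv
  For the y component: f_2(F) = -1; d F_2 = (0) du + (0) dv
Combining and collecting du, dv coefficients:
  coeff of du: 3*v*(u*v + v - 2)
  coeff of dv: 3*u^2*v + 6*u*v - 6*u + 3*v - 6
F^* omega = (3*v*(u*v + v - 2)) du + (3*u^2*v + 6*u*v - 6*u + 3*v - 6) dv.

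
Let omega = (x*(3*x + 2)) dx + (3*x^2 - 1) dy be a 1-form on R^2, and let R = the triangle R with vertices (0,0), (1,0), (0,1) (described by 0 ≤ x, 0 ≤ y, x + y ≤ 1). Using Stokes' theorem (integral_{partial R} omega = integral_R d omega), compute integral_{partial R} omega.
integral_(partial R) omega = 1

Stokes: integral_partial_R omega = integral_R d omega with d omega = (∂Q/∂x - ∂P/∂y) dx ∧ dy.
  ∂Q/∂x = 6*x
  ∂P/∂y = 0
  integrand = ∂Q/∂x - ∂P/∂y = 6*x.
Integrating over R: integral_0^1 integral_0^{1-x} (6*x) dy dx = 1.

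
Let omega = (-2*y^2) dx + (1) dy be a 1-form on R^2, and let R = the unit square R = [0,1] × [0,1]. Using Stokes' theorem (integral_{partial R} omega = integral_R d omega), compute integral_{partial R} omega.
integral_(partial R) omega = 2

Stokes: integral_partial_R omega = integral_R d omega with d omega = (∂Q/∂x - ∂P/∂y) dx ∧ dy.
  ∂Q/∂x = 0
  ∂P/∂y = -4*y
  integrand = ∂Q/∂x - ∂P/∂y = 4*y.
Integrating over R: integral_0^1 integral_0^1 (4*y) dx dy = 2.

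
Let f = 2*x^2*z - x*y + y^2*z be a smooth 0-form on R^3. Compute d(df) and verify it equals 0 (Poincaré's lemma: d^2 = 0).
d(df) = 0

Step 1: df = sum_i (∂f/∂x_i) dx_i = (4*x*z - y) dx + (-x + 2*y*z) dy + (2*x^2 + y^2) dz.
Step 2: Apply d again. Using the 1-form formula, the coefficient of dx ∧ dy in d(df) is ∂^2 f/∂x ∂y - ∂^2 f/∂y ∂x = (-1) - (-1) = 0 (equality of mixed partials for smooth f).
Similarly for dx ∧ dz and dy ∧ dz — all coefficients vanish. So d(df) = 0.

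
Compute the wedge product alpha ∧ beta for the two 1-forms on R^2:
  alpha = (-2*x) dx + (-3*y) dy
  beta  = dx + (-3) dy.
alpha ∧ beta = (6*x + 3*y) dx ∧ dy

Distribute the wedge, using dx_i ∧ dx_j = -dx_j ∧ dx_i and dx_i ∧ dx_i = 0. For each pair (i, j) with i < j, the coefficient of dx_i ∧ dx_j in alpha ∧ beta is (alpha_i * beta_j - alpha_j * beta_i). Collecting: alpha ∧ beta = (6*x + 3*y) dx ∧ dy.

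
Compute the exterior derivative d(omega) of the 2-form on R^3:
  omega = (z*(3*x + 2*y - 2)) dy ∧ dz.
d(omega) = (3*z) dx ∧ dy ∧ dz

For a 2-form omega = sum_{i<j} g_{ij} dx_i ∧ dx_j, the exterior derivative is
  d(omega) = sum_{i<j} d(g_{ij}) ∧ dx_i ∧ dx_j = sum_{i<j, k} (∂g_{ij}/∂x_k) dx_k ∧ dx_i ∧ dx_j.
Expand each term, using dx_k ∧ dx_i ∧ dx_j = sgn(permutation) dx_{(a)} ∧ dx_{(b)} ∧ dx_{(c)} with (a < b < c) sorted:
  d(z*(3*x + 2*y - 2)) includes (∂/∂x)(z*(3*x + 2*y - 2)) dx = (3*z) dx, which multiplied by dy ∧ dz gives (3*z) dx ∧ dy ∧ dz
Collecting like 3-forms: d(omega) = (3*z) dx ∧ dy ∧ dz.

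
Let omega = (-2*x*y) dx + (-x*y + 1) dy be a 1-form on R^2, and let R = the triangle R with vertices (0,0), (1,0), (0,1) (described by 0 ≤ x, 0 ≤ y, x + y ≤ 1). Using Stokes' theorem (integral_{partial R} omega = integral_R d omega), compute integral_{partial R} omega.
integral_(partial R) omega = 1/6

Stokes: integral_partial_R omega = integral_R d omega with d omega = (∂Q/∂x - ∂P/∂y) dx ∧ dy.
  ∂Q/∂x = -y
  ∂P/∂y = -2*x
  integrand = ∂Q/∂x - ∂P/∂y = 2*x - y.
Integrating over R: integral_0^1 integral_0^{1-x} (2*x - y) dy dx = 1/6.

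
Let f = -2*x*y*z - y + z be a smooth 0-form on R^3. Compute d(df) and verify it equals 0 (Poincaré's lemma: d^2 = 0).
d(df) = 0

Step 1: df = sum_i (∂f/∂x_i) dx_i = (-2*y*z) dx + (-2*x*z - 1) dy + (-2*x*y + 1) dz.
Step 2: Apply d again. Using the 1-form formula, the coefficient of dx ∧ dy in d(df) is ∂^2 f/∂x ∂y - ∂^2 f/∂y ∂x = (-2*z) - (-2*z) = 0 (equality of mixed partials for smooth f).
Similarly for dx ∧ dz and dy ∧ dz — all coefficients vanish. So d(df) = 0.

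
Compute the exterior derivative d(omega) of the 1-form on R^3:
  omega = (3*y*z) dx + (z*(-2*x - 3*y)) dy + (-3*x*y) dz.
d(omega) = (-5*z) dx ∧ dy + (-6*y) dx ∧ dz + (-x + 3*y) dy ∧ dz

For a 1-form omega = sum_i f_i dx_i, the exterior derivative is
  d(omega) = sum_{i < j} (∂f_j/∂x_i - ∂f_i/∂x_j) dx_i ∧ dx_j.
  coefficient of dx ∧ dy: ∂f_2/∂x - ∂f_1/∂y = ∂(z*(-2*x - 3*y))/∂x - ∂(3*y*z)/∂y = -5*z
  coefficient of dx ∧ dz: ∂f_3/∂x - ∂f_1/∂z = ∂(-3*x*y)/∂x - ∂(3*y*z)/∂z = -6*y
  coefficient of dy ∧ dz: ∂f_3/∂y - ∂f_2/∂z = ∂(-3*x*y)/∂y - ∂(z*(-2*x - 3*y))/∂z = -x + 3*y
Assembling: d(omega) = (-5*z) dx ∧ dy + (-6*y) dx ∧ dz + (-x + 3*y) dy ∧ dz.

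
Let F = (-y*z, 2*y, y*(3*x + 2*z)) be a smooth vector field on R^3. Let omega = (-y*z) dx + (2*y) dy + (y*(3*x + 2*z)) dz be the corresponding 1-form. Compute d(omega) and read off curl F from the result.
d(omega) = (3*x + 2*z) dy ∧ dz + (-4*y) dz ∧ dx + (z) dx ∧ dy; curl F = (3*x + 2*z, -4*y, z)

d omega = sum_{i<j} (∂f_j/∂x_i - ∂f_i/∂x_j) dx_i ∧ dx_j. Under the identification (dy ∧ dz, dz ∧ dx, dx ∧ dy) ↔ (e_x, e_y, e_z), the coefficients are exactly the components of curl F. Compute:
  ∂R/∂y - ∂Q/∂z = (3*x + 2*z) - (0) = 3*x + 2*z
  ∂P/∂z - ∂R/∂x = (-y) - (3*y) = -4*y
  ∂Q/∂x - ∂P/∂y = (0) - (-z) = z.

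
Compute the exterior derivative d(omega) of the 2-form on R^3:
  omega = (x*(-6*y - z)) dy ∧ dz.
d(omega) = (-6*y - z) dx ∧ dy ∧ dz

For a 2-form omega = sum_{i<j} g_{ij} dx_i ∧ dx_j, the exterior derivative is
  d(omega) = sum_{i<j} d(g_{ij}) ∧ dx_i ∧ dx_j = sum_{i<j, k} (∂g_{ij}/∂x_k) dx_k ∧ dx_i ∧ dx_j.
Expand each term, using dx_k ∧ dx_i ∧ dx_j = sgn(permutation) dx_{(a)} ∧ dx_{(b)} ∧ dx_{(c)} with (a < b < c) sorted:
  d(x*(-6*y - z)) includes (∂/∂x)(x*(-6*y - z)) dx = (-6*y - z) dx, which multiplied by dy ∧ dz gives (-6*y - z) dx ∧ dy ∧ dz
Collecting like 3-forms: d(omega) = (-6*y - z) dx ∧ dy ∧ dz.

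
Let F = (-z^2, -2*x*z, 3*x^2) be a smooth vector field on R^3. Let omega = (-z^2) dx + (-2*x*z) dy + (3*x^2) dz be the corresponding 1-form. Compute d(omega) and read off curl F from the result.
d(omega) = (2*x) dy ∧ dz + (-6*x - 2*z) dz ∧ dx + (-2*z) dx ∧ dy; curl F = (2*x, -6*x - 2*z, -2*z)

d omega = sum_{i<j} (∂f_j/∂x_i - ∂f_i/∂x_j) dx_i ∧ dx_j. Under the identification (dy ∧ dz, dz ∧ dx, dx ∧ dy) ↔ (e_x, e_y, e_z), the coefficients are exactly the components of curl F. Compute:
  ∂R/∂y - ∂Q/∂z = (0) - (-2*x) = 2*x
  ∂P/∂z - ∂R/∂x = (-2*z) - (6*x) = -6*x - 2*z
  ∂Q/∂x - ∂P/∂y = (-2*z) - (0) = -2*z.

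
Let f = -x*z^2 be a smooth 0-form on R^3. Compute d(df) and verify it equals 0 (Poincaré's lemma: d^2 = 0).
d(df) = 0

Step 1: df = sum_i (∂f/∂x_i) dx_i = (-z^2) dx + (0) dy + (-2*x*z) dz.
Step 2: Apply d again. Using the 1-form formula, the coefficient of dx ∧ dy in d(df) is ∂^2 f/∂x ∂y - ∂^2 f/∂y ∂x = (0) - (0) = 0 (equality of mixed partials for smooth f).
Similarly for dx ∧ dz and dy ∧ dz — all coefficients vanish. So d(df) = 0.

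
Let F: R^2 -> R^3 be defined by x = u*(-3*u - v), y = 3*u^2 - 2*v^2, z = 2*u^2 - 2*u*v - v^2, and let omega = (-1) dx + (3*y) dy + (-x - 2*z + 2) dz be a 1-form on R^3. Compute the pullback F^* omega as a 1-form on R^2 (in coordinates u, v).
F^* omega = (50*u^3 + 22*u^2*v - 38*u*v^2 + 14*u - 4*v^3 - 3*v) du + (2*u^3 - 44*u^2*v - 14*u*v^2 - 3*u + 20*v^3 - 4*v) dv

Using F^*(f dg) = (f ∘ F) d(g ∘ F), substitute each coordinate x_i by F_i(u, v) in f_i, and replace dx_i by d F_i = (∂F_i/∂u) du + (∂F_i/∂v) dv.
  For the x component: f_1(F) = -1; d F_1 = (-6*u - v) du + (-u) dv
  For the y component: f_2(F) = 9*u^2 - 6*v^2; d F_2 = (6*u) du + (-4*v) dv
  For the z component: f_3(F) = -u^2 + 5*u*v + 2*v^2 + 2; d F_3 = (4*u - 2*v) du + (-2*u - 2*v) dv
Combining and collecting du, dv coefficients:
  coeff of du: 50*u^3 + 22*u^2*v - 38*u*v^2 + 14*u - 4*v^3 - 3*v
  coeff of dv: 2*u^3 - 44*u^2*v - 14*u*v^2 - 3*u + 20*v^3 - 4*v
F^* omega = (50*u^3 + 22*u^2*v - 38*u*v^2 + 14*u - 4*v^3 - 3*v) du + (2*u^3 - 44*u^2*v - 14*u*v^2 - 3*u + 20*v^3 - 4*v) dv.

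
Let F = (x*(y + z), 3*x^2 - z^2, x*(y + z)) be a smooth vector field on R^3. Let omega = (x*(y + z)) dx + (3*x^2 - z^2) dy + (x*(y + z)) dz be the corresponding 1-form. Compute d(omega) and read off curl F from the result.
d(omega) = (x + 2*z) dy ∧ dz + (x - y - z) dz ∧ dx + (5*x) dx ∧ dy; curl F = (x + 2*z, x - y - z, 5*x)

d omega = sum_{i<j} (∂f_j/∂x_i - ∂f_i/∂x_j) dx_i ∧ dx_j. Under the identification (dy ∧ dz, dz ∧ dx, dx ∧ dy) ↔ (e_x, e_y, e_z), the coefficients are exactly the components of curl F. Compute:
  ∂R/∂y - ∂Q/∂z = (x) - (-2*z) = x + 2*z
  ∂P/∂z - ∂R/∂x = (x) - (y + z) = x - y - z
  ∂Q/∂x - ∂P/∂y = (6*x) - (x) = 5*x.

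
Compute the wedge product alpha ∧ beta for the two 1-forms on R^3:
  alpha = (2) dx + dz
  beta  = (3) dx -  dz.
alpha ∧ beta = (-5) dx ∧ dz

Distribute the wedge, using dx_i ∧ dx_j = -dx_j ∧ dx_i and dx_i ∧ dx_i = 0. For each pair (i, j) with i < j, the coefficient of dx_i ∧ dx_j in alpha ∧ beta is (alpha_i * beta_j - alpha_j * beta_i). Collecting: alpha ∧ beta = (-5) dx ∧ dz.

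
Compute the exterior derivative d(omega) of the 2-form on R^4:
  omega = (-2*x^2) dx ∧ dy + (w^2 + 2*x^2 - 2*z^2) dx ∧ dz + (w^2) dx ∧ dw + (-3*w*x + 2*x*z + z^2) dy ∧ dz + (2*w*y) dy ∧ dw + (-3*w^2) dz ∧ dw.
d(omega) = (2*w) dx ∧ dz ∧ dw + (-3*w + 2*z) dx ∧ dy ∧ dz + (-3*x) dy ∧ dz ∧ dw

For a 2-form omega = sum_{i<j} g_{ij} dx_i ∧ dx_j, the exterior derivative is
  d(omega) = sum_{i<j} d(g_{ij}) ∧ dx_i ∧ dx_j = sum_{i<j, k} (∂g_{ij}/∂x_k) dx_k ∧ dx_i ∧ dx_j.
Expand each term, using dx_k ∧ dx_i ∧ dx_j = sgn(permutation) dx_{(a)} ∧ dx_{(b)} ∧ dx_{(c)} with (a < b < c) sorted:
  d(w^2 + 2*x^2 - 2*z^2) includes (∂/∂w)(w^2 + 2*x^2 - 2*z^2) dw = (2*w) dw, which multiplied by dx ∧ dz gives (2*w) dx ∧ dz ∧ dw
  d(-3*w*x + 2*x*z + z^2) includes (∂/∂x)(-3*w*x + 2*x*z + z^2) dx = (-3*w + 2*z) dx, which multiplied by dy ∧ dz gives (-3*w + 2*z) dx ∧ dy ∧ dz
  d(-3*w*x + 2*x*z + z^2) includes (∂/∂w)(-3*w*x + 2*x*z + z^2) dw = (-3*x) dw, which multiplied by dy ∧ dz gives (-3*x) dy ∧ dz ∧ dw
Collecting like 3-forms: d(omega) = (2*w) dx ∧ dz ∧ dw + (-3*w + 2*z) dx ∧ dy ∧ dz + (-3*x) dy ∧ dz ∧ dw.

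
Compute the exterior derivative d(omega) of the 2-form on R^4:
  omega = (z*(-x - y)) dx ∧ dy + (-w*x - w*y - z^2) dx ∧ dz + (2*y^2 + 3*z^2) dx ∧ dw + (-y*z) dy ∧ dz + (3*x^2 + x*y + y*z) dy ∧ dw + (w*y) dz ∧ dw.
d(omega) = (w - x - y) dx ∧ dy ∧ dz + (-x - y - 6*z) dx ∧ dz ∧ dw + (6*x - 3*y) dx ∧ dy ∧ dw + (w - y) dy ∧ dz ∧ dw

For a 2-form omega = sum_{i<j} g_{ij} dx_i ∧ dx_j, the exterior derivative is
  d(omega) = sum_{i<j} d(g_{ij}) ∧ dx_i ∧ dx_j = sum_{i<j, k} (∂g_{ij}/∂x_k) dx_k ∧ dx_i ∧ dx_j.
Expand each term, using dx_k ∧ dx_i ∧ dx_j = sgn(permutation) dx_{(a)} ∧ dx_{(b)} ∧ dx_{(c)} with (a < b < c) sorted:
  d(z*(-x - y)) includes (∂/∂z)(z*(-x - y)) dz = (-x - y) dz, which multiplied by dx ∧ dy gives (-x - y) dx ∧ dy ∧ dz
  d(-w*x - w*y - z^2) includes (∂/∂y)(-w*x - w*y - z^2) dy = (-w) dy, which multiplied by dx ∧ dz gives (w) dx ∧ dy ∧ dz
  d(-w*x - w*y - z^2) includes (∂/∂w)(-w*x - w*y - z^2) dw = (-x - y) dw, which multiplied by dx ∧ dz gives (-x - y) dx ∧ dz ∧ dw
  d(2*y^2 + 3*z^2) includes (∂/∂y)(2*y^2 + 3*z^2) dy = (4*y) dy, which multiplied by dx ∧ dw gives (-4*y) dx ∧ dy ∧ dw
  d(2*y^2 + 3*z^2) includes (∂/∂z)(2*y^2 + 3*z^2) dz = (6*z) dz, which multiplied by dx ∧ dw gives (-6*z) dx ∧ dz ∧ dw
  d(3*x^2 + x*y + y*z) includes (∂/∂x)(3*x^2 + x*y + y*z) dx = (6*x + y) dx, which multiplied by dy ∧ dw gives (6*x + y) dx ∧ dy ∧ dw
  d(3*x^2 + x*y + y*z) includes (∂/∂z)(3*x^2 + x*y + y*z) dz = (y) dz, which multiplied by dy ∧ dw gives (-y) dy ∧ dz ∧ dw
  d(w*y) includes (∂/∂y)(w*y) dy = (w) dy, which multiplied by dz ∧ dw gives (w) dy ∧ dz ∧ dw
Collecting like 3-forms: d(omega) = (w - x - y) dx ∧ dy ∧ dz + (-x - y - 6*z) dx ∧ dz ∧ dw + (6*x - 3*y) dx ∧ dy ∧ dw + (w - y) dy ∧ dz ∧ dw.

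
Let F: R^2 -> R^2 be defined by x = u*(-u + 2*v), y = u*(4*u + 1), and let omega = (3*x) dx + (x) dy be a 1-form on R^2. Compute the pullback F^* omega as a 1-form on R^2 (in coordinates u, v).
F^* omega = (u*(-2*u^2 - 2*u*v - u + 12*v^2 + 2*v)) du + (6*u^2*(-u + 2*v)) dv

Using F^*(f dg) = (f ∘ F) d(g ∘ F), substitute each coordinate x_i by F_i(u, v) in f_i, and replace dx_i by d F_i = (∂F_i/∂u) du + (∂F_i/∂v) dv.
  For the x component: f_1(F) = 3*u*(-u + 2*v); d F_1 = (-2*u + 2*v) du + (2*u) dv
  For the y component: f_2(F) = u*(-u + 2*v); d F_2 = (8*u + 1) du + (0) dv
Combining and collecting du, dv coefficients:
  coeff of du: u*(-2*u^2 - 2*u*v - u + 12*v^2 + 2*v)
  coeff of dv: 6*u^2*(-u + 2*v)
F^* omega = (u*(-2*u^2 - 2*u*v - u + 12*v^2 + 2*v)) du + (6*u^2*(-u + 2*v)) dv.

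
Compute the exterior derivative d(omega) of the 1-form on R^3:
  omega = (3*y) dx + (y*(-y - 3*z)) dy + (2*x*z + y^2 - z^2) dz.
d(omega) = (-3) dx ∧ dy + (2*z) dx ∧ dz + (5*y) dy ∧ dz

For a 1-form omega = sum_i f_i dx_i, the exterior derivative is
  d(omega) = sum_{i < j} (∂f_j/∂x_i - ∂f_i/∂x_j) dx_i ∧ dx_j.
  coefficient of dx ∧ dy: ∂f_2/∂x - ∂f_1/∂y = ∂(y*(-y - 3*z))/∂x - ∂(3*y)/∂y = -3
  coefficient of dx ∧ dz: ∂f_3/∂x - ∂f_1/∂z = ∂(2*x*z + y^2 - z^2)/∂x - ∂(3*y)/∂z = 2*z
  coefficient of dy ∧ dz: ∂f_3/∂y - ∂f_2/∂z = ∂(2*x*z + y^2 - z^2)/∂y - ∂(y*(-y - 3*z))/∂z = 5*y
Assembling: d(omega) = (-3) dx ∧ dy + (2*z) dx ∧ dz + (5*y) dy ∧ dz.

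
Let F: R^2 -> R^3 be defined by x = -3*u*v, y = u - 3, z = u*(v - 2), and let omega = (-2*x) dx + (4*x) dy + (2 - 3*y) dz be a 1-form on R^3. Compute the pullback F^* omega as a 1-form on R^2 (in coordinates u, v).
F^* omega = (-18*u*v^2 - 15*u*v + 6*u + 11*v - 22) du + (u*(-18*u*v - 3*u + 11)) dv

Using F^*(f dg) = (f ∘ F) d(g ∘ F), substitute each coordinate x_i by F_i(u, v) in f_i, and replace dx_i by d F_i = (∂F_i/∂u) du + (∂F_i/∂v) dv.
  For the x component: f_1(F) = 6*u*v; d F_1 = (-3*v) du + (-3*u) dv
  For the y component: f_2(F) = -12*u*v; d F_2 = (1) du + (0) dv
  For the z component: f_3(F) = 11 - 3*u; d F_3 = (v - 2) du + (u) dv
Combining and collecting du, dv coefficients:
  coeff of du: -18*u*v^2 - 15*u*v + 6*u + 11*v - 22
  coeff of dv: u*(-18*u*v - 3*u + 11)
F^* omega = (-18*u*v^2 - 15*u*v + 6*u + 11*v - 22) du + (u*(-18*u*v - 3*u + 11)) dv.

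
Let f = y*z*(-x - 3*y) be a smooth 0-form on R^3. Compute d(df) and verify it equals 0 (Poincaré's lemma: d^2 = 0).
d(df) = 0

Step 1: df = sum_i (∂f/∂x_i) dx_i = (-y*z) dx + (z*(-x - 6*y)) dy + (y*(-x - 3*y)) dz.
Step 2: Apply d again. Using the 1-form formula, the coefficient of dx ∧ dy in d(df) is ∂^2 f/∂x ∂y - ∂^2 f/∂y ∂x = (-z) - (-z) = 0 (equality of mixed partials for smooth f).
Similarly for dx ∧ dz and dy ∧ dz — all coefficients vanish. So d(df) = 0.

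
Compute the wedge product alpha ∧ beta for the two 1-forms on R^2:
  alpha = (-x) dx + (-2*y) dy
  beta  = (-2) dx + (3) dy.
alpha ∧ beta = (-3*x - 4*y) dx ∧ dy

Distribute the wedge, using dx_i ∧ dx_j = -dx_j ∧ dx_i and dx_i ∧ dx_i = 0. For each pair (i, j) with i < j, the coefficient of dx_i ∧ dx_j in alpha ∧ beta is (alpha_i * beta_j - alpha_j * beta_i). Collecting: alpha ∧ beta = (-3*x - 4*y) dx ∧ dy.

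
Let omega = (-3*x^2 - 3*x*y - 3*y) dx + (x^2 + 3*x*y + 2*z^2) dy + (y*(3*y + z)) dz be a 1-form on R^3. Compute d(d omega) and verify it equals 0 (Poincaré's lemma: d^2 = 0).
d(d omega) = 0

Step 1: d omega = sum_{i<j} (∂f_j/∂x_i - ∂f_i/∂x_j) dx_i ∧ dx_j:
  coeff of dx ∧ dy: 5*x + 3*y + 3
  coeff of dx ∧ dz: 0
  coeff of dy ∧ dz: 6*y - 3*z
Step 2: Apply d again to each 2-form coefficient. The only possible 3-form in R^3 is dx ∧ dy ∧ dz, with coefficient
  ∂(coeff of dy∧dz)/∂x - ∂(coeff of dx∧dz)/∂y + ∂(coeff of dx∧dy)/∂z
  = ∂/∂x (6*y - 3*z) - ∂/∂y (0) + ∂/∂z (5*x + 3*y + 3).
Each of these terms simplifies to sums of mixed partials that cancel in pairs. The result is 0 (by equality of mixed partials for smooth functions — Schwarz / Clairaut).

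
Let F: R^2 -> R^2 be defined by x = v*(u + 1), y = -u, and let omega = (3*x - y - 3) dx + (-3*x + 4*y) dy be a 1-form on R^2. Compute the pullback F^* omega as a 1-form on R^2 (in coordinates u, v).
F^* omega = (3*u*v^2 + 4*u*v + 4*u + 3*v^2) du + (3*u^2*v + u^2 + 6*u*v - 2*u + 3*v - 3) dv

Using F^*(f dg) = (f ∘ F) d(g ∘ F), substitute each coordinate x_i by F_i(u, v) in f_i, and replace dx_i by d F_i = (∂F_i/∂u) du + (∂F_i/∂v) dv.
  For the x component: f_1(F) = 3*u*v + u + 3*v - 3; d F_1 = (v) du + (u + 1) dv
  For the y component: f_2(F) = -3*u*v - 4*u - 3*v; d F_2 = (-1) du + (0) dv
Combining and collecting du, dv coefficients:
  coeff of du: 3*u*v^2 + 4*u*v + 4*u + 3*v^2
  coeff of dv: 3*u^2*v + u^2 + 6*u*v - 2*u + 3*v - 3
F^* omega = (3*u*v^2 + 4*u*v + 4*u + 3*v^2) du + (3*u^2*v + u^2 + 6*u*v - 2*u + 3*v - 3) dv.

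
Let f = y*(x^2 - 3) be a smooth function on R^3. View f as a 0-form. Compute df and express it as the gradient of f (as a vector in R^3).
df = (2*x*y) dx + (x^2 - 3) dy + (0) dz; grad f = (2*x*y, x^2 - 3, 0)

For a 0-form f, d f = (∂f/∂x) dx + (∂f/∂y) dy + (∂f/∂z) dz. The components of the vector representation are exactly the entries of grad f in Cartesian coordinates:
  ∂f/∂x = 2*x*y
  ∂f/∂y = x^2 - 3
  ∂f/∂z = 0.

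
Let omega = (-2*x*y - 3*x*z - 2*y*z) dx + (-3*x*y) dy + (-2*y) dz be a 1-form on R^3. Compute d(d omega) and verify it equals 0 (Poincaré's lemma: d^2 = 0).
d(d omega) = 0

Step 1: d omega = sum_{i<j} (∂f_j/∂x_i - ∂f_i/∂x_j) dx_i ∧ dx_j:
  coeff of dx ∧ dy: 2*x - 3*y + 2*z
  coeff of dx ∧ dz: 3*x + 2*y
  coeff of dy ∧ dz: -2
Step 2: Apply d again to each 2-form coefficient. The only possible 3-form in R^3 is dx ∧ dy ∧ dz, with coefficient
  ∂(coeff of dy∧dz)/∂x - ∂(coeff of dx∧dz)/∂y + ∂(coeff of dx∧dy)/∂z
  = ∂/∂x (-2) - ∂/∂y (3*x + 2*y) + ∂/∂z (2*x - 3*y + 2*z).
Each of these terms simplifies to sums of mixed partials that cancel in pairs. The result is 0 (by equality of mixed partials for smooth functions — Schwarz / Clairaut).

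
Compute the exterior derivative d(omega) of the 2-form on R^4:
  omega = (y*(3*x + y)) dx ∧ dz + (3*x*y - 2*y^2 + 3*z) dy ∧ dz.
d(omega) = (-3*x + y) dx ∧ dy ∧ dz

For a 2-form omega = sum_{i<j} g_{ij} dx_i ∧ dx_j, the exterior derivative is
  d(omega) = sum_{i<j} d(g_{ij}) ∧ dx_i ∧ dx_j = sum_{i<j, k} (∂g_{ij}/∂x_k) dx_k ∧ dx_i ∧ dx_j.
Expand each term, using dx_k ∧ dx_i ∧ dx_j = sgn(permutation) dx_{(a)} ∧ dx_{(b)} ∧ dx_{(c)} with (a < b < c) sorted:
  d(y*(3*x + y)) includes (∂/∂y)(y*(3*x + y)) dy = (3*x + 2*y) dy, which multiplied by dx ∧ dz gives (-3*x - 2*y) dx ∧ dy ∧ dz
  d(3*x*y - 2*y^2 + 3*z) includes (∂/∂x)(3*x*y - 2*y^2 + 3*z) dx = (3*y) dx, which multiplied by dy ∧ dz gives (3*y) dx ∧ dy ∧ dz
Collecting like 3-forms: d(omega) = (-3*x + y) dx ∧ dy ∧ dz.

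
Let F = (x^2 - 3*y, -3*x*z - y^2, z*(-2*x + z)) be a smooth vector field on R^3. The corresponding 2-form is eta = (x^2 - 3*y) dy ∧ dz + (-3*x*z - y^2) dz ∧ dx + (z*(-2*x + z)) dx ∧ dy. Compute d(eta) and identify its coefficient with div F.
d(eta) = (-2*y + 2*z) dx ∧ dy ∧ dz; div F = -2*y + 2*z

For a 2-form in R^3 of the form above, applying d gives a 3-form with coefficient ∂P/∂x + ∂Q/∂y + ∂R/∂z:
  ∂P/∂x = 2*x
  ∂Q/∂y = -2*y
  ∂R/∂z = -2*x + 2*z
Sum = -2*y + 2*z, which is exactly div F.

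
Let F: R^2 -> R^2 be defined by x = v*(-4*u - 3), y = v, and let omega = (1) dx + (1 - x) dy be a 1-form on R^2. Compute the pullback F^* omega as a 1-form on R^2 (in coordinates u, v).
F^* omega = (-4*v) du + (4*u*v - 4*u + 3*v - 2) dv

Using F^*(f dg) = (f ∘ F) d(g ∘ F), substitute each coordinate x_i by F_i(u, v) in f_i, and replace dx_i by d F_i = (∂F_i/∂u) du + (∂F_i/∂v) dv.
  For the x component: f_1(F) = 1; d F_1 = (-4*v) du + (-4*u - 3) dv
  For the y component: f_2(F) = 4*u*v + 3*v + 1; d F_2 = (0) du + (1) dv
Combining and collecting du, dv coefficients:
  coeff of du: -4*v
  coeff of dv: 4*u*v - 4*u + 3*v - 2
F^* omega = (-4*v) du + (4*u*v - 4*u + 3*v - 2) dv.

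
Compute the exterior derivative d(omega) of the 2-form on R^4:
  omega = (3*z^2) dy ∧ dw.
d(omega) = (-6*z) dy ∧ dz ∧ dw

For a 2-form omega = sum_{i<j} g_{ij} dx_i ∧ dx_j, the exterior derivative is
  d(omega) = sum_{i<j} d(g_{ij}) ∧ dx_i ∧ dx_j = sum_{i<j, k} (∂g_{ij}/∂x_k) dx_k ∧ dx_i ∧ dx_j.
Expand each term, using dx_k ∧ dx_i ∧ dx_j = sgn(permutation) dx_{(a)} ∧ dx_{(b)} ∧ dx_{(c)} with (a < b < c) sorted:
  d(3*z^2) includes (∂/∂z)(3*z^2) dz = (6*z) dz, which multiplied by dy ∧ dw gives (-6*z) dy ∧ dz ∧ dw
Collecting like 3-forms: d(omega) = (-6*z) dy ∧ dz ∧ dw.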